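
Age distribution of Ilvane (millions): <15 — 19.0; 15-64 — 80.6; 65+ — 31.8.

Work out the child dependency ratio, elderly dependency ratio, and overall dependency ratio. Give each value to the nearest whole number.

Youth dependency ratio = 19.0 / 80.6 × 100 = 24
Old-age dependency ratio = 31.8 / 80.6 × 100 = 39
Total dependency ratio = (19.0 + 31.8) / 80.6 × 100 = 50.8 / 80.6 × 100 = 63

Youth dependency ratio: 24
Old-age dependency ratio: 39
Total dependency ratio: 63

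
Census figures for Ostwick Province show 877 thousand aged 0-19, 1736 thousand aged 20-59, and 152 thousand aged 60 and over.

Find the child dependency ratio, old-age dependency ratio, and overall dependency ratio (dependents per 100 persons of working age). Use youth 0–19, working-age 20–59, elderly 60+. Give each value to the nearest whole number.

Youth dependency ratio: 51
Old-age dependency ratio: 9
Total dependency ratio: 59

Youth dependency ratio = 877 / 1736 × 100 = 51
Old-age dependency ratio = 152 / 1736 × 100 = 9
Total dependency ratio = (877 + 152) / 1736 × 100 = 1029 / 1736 × 100 = 59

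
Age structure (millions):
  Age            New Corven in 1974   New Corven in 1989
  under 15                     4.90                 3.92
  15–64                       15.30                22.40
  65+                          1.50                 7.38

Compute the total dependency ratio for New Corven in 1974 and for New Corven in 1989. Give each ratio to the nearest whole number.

New Corven in 1974: (4.90 + 1.50) / 15.30 × 100 = 6.40 / 15.30 × 100 = 42
New Corven in 1989: (3.92 + 7.38) / 22.40 × 100 = 11.30 / 22.40 × 100 = 50

New Corven in 1974: 42
New Corven in 1989: 50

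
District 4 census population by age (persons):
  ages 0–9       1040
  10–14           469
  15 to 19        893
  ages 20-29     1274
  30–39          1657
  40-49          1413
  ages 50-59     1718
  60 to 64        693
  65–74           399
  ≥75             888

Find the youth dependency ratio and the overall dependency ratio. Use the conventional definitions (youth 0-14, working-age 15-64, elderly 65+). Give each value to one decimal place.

0–14: 1040 + 469 = 1509
15–64: 893 + 1274 + 1657 + 1413 + 1718 + 693 = 7648
65+: 399 + 888 = 1287
Youth dependency ratio = 1509 / 7648 × 100 = 19.7
Total dependency ratio = (1509 + 1287) / 7648 × 100 = 2796 / 7648 × 100 = 36.6

Youth dependency ratio: 19.7
Total dependency ratio: 36.6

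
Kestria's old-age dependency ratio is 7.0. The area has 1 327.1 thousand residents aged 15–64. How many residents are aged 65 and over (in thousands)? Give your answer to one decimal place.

Old-age dependency ratio = elderly / working-age × 100
7.0 = E / 1 327.1 × 100
⇒ 92.9

Aged 65 and over: 92.9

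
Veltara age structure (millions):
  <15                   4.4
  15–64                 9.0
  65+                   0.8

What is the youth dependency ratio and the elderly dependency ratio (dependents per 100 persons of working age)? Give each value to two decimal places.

Youth dependency ratio = 4.4 / 9.0 × 100 = 48.89
Old-age dependency ratio = 0.8 / 9.0 × 100 = 8.89

Youth dependency ratio: 48.89
Old-age dependency ratio: 8.89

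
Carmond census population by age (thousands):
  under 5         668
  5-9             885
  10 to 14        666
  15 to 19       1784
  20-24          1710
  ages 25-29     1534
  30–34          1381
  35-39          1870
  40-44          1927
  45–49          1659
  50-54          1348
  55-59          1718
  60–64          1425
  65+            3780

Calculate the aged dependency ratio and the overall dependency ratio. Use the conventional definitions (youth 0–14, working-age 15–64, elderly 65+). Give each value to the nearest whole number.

Old-age dependency ratio: 23
Total dependency ratio: 37

0–14: 668 + 885 + 666 = 2219
15–64: 1784 + 1710 + 1534 + 1381 + 1870 + 1927 + 1659 + 1348 + 1718 + 1425 = 16356
65+: 3780
Old-age dependency ratio = 3780 / 16356 × 100 = 23
Total dependency ratio = (2219 + 3780) / 16356 × 100 = 5999 / 16356 × 100 = 37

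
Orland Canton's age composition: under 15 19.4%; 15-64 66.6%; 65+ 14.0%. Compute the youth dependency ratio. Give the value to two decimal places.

Youth dependency ratio: 29.13

Youth dependency ratio = 19.4 / 66.6 × 100 = 29.13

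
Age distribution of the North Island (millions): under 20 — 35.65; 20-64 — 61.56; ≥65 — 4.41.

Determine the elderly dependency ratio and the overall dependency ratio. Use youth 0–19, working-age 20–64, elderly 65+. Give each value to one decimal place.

Old-age dependency ratio: 7.2
Total dependency ratio: 65.1

Old-age dependency ratio = 4.41 / 61.56 × 100 = 7.2
Total dependency ratio = (35.65 + 4.41) / 61.56 × 100 = 40.06 / 61.56 × 100 = 65.1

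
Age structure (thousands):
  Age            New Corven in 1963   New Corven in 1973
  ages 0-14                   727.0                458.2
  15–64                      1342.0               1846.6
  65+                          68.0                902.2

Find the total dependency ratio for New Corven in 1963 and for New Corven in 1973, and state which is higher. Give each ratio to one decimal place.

New Corven in 1963: 59.2
New Corven in 1973: 73.7
Higher: New Corven in 1973

New Corven in 1963: (727.0 + 68.0) / 1342.0 × 100 = 795.0 / 1342.0 × 100 = 59.2
New Corven in 1973: (458.2 + 902.2) / 1846.6 × 100 = 1360.4 / 1846.6 × 100 = 73.7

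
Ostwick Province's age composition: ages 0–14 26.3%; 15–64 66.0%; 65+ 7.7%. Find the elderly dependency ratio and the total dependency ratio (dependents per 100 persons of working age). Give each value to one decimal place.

Old-age dependency ratio: 11.7
Total dependency ratio: 51.5

Old-age dependency ratio = 7.7 / 66.0 × 100 = 11.7
Total dependency ratio = (26.3 + 7.7) / 66.0 × 100 = 34.0 / 66.0 × 100 = 51.5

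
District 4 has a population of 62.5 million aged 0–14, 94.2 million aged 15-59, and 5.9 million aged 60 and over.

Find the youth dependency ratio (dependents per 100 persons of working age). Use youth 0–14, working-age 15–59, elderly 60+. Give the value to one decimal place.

Youth dependency ratio: 66.3

Youth dependency ratio = 62.5 / 94.2 × 100 = 66.3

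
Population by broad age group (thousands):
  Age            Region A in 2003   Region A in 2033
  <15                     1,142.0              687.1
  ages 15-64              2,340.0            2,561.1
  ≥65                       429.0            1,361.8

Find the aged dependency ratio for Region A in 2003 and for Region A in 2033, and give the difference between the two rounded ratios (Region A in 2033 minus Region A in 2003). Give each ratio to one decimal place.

Region A in 2003: 429.0 / 2,340.0 × 100 = 18.3
Region A in 2033: 1,361.8 / 2,561.1 × 100 = 53.2

Region A in 2003: 18.3
Region A in 2033: 53.2
Difference: +34.9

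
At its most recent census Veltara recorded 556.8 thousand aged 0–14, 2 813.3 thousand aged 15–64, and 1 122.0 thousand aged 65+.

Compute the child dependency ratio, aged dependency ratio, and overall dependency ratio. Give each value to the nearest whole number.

Youth dependency ratio = 556.8 / 2 813.3 × 100 = 20
Old-age dependency ratio = 1 122.0 / 2 813.3 × 100 = 40
Total dependency ratio = (556.8 + 1 122.0) / 2 813.3 × 100 = 1 678.8 / 2 813.3 × 100 = 60

Youth dependency ratio: 20
Old-age dependency ratio: 40
Total dependency ratio: 60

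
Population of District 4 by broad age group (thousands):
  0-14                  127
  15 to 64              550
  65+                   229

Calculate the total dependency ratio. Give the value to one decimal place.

Total dependency ratio: 64.7

Total dependency ratio = (127 + 229) / 550 × 100 = 356 / 550 × 100 = 64.7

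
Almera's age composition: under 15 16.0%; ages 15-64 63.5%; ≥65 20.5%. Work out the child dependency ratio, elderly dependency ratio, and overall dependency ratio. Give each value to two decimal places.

Youth dependency ratio = 16.0 / 63.5 × 100 = 25.20
Old-age dependency ratio = 20.5 / 63.5 × 100 = 32.28
Total dependency ratio = (16.0 + 20.5) / 63.5 × 100 = 36.5 / 63.5 × 100 = 57.48

Youth dependency ratio: 25.20
Old-age dependency ratio: 32.28
Total dependency ratio: 57.48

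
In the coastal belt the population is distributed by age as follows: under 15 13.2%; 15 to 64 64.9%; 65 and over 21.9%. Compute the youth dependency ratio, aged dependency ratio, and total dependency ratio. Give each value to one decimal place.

Youth dependency ratio = 13.2 / 64.9 × 100 = 20.3
Old-age dependency ratio = 21.9 / 64.9 × 100 = 33.7
Total dependency ratio = (13.2 + 21.9) / 64.9 × 100 = 35.1 / 64.9 × 100 = 54.1

Youth dependency ratio: 20.3
Old-age dependency ratio: 33.7
Total dependency ratio: 54.1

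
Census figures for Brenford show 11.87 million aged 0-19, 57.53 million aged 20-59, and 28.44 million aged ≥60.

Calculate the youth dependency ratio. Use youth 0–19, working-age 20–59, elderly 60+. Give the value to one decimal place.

Youth dependency ratio = 11.87 / 57.53 × 100 = 20.6

Youth dependency ratio: 20.6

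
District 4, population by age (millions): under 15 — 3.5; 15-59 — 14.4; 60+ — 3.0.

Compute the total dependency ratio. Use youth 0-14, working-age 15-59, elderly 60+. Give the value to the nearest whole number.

Total dependency ratio = (3.5 + 3.0) / 14.4 × 100 = 6.5 / 14.4 × 100 = 45

Total dependency ratio: 45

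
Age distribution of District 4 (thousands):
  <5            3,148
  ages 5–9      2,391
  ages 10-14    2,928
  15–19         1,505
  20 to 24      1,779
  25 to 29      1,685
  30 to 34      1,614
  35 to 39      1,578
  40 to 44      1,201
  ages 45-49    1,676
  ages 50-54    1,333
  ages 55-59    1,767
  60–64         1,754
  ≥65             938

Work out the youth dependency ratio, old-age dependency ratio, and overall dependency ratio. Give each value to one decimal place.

Youth dependency ratio: 53.3
Old-age dependency ratio: 5.9
Total dependency ratio: 59.2

0–14: 3,148 + 2,391 + 2,928 = 8,467
15–64: 1,505 + 1,779 + 1,685 + 1,614 + 1,578 + 1,201 + 1,676 + 1,333 + 1,767 + 1,754 = 15,892
65+: 938
Youth dependency ratio = 8,467 / 15,892 × 100 = 53.3
Old-age dependency ratio = 938 / 15,892 × 100 = 5.9
Total dependency ratio = (8,467 + 938) / 15,892 × 100 = 9,405 / 15,892 × 100 = 59.2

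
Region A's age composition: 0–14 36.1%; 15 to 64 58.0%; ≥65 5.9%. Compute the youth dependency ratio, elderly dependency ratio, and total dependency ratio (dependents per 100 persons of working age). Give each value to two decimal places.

Youth dependency ratio = 36.1 / 58.0 × 100 = 62.24
Old-age dependency ratio = 5.9 / 58.0 × 100 = 10.17
Total dependency ratio = (36.1 + 5.9) / 58.0 × 100 = 42.0 / 58.0 × 100 = 72.41

Youth dependency ratio: 62.24
Old-age dependency ratio: 10.17
Total dependency ratio: 72.41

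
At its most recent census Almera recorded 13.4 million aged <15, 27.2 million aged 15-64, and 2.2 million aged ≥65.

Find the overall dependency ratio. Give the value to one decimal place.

Total dependency ratio: 57.4

Total dependency ratio = (13.4 + 2.2) / 27.2 × 100 = 15.6 / 27.2 × 100 = 57.4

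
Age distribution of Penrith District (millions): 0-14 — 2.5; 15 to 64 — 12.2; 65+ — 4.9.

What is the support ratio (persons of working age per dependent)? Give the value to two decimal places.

Support ratio = 12.2 / (2.5 + 4.9) = 12.2 / 7.4 = 1.65

Support ratio: 1.65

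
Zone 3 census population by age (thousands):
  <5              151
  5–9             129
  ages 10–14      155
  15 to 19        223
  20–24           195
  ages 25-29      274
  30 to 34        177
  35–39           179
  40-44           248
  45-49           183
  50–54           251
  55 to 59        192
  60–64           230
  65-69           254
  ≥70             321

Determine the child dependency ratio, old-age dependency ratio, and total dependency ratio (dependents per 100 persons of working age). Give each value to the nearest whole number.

Youth dependency ratio: 20
Old-age dependency ratio: 27
Total dependency ratio: 47

0–14: 151 + 129 + 155 = 435
15–64: 223 + 195 + 274 + 177 + 179 + 248 + 183 + 251 + 192 + 230 = 2152
65+: 254 + 321 = 575
Youth dependency ratio = 435 / 2152 × 100 = 20
Old-age dependency ratio = 575 / 2152 × 100 = 27
Total dependency ratio = (435 + 575) / 2152 × 100 = 1010 / 2152 × 100 = 47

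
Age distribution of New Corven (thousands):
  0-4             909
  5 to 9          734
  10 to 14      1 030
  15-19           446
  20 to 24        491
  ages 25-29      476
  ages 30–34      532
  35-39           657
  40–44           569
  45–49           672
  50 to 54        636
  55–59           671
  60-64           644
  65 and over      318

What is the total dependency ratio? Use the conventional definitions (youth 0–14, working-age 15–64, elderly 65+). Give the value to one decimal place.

0–14: 909 + 734 + 1 030 = 2 673
15–64: 446 + 491 + 476 + 532 + 657 + 569 + 672 + 636 + 671 + 644 = 5 794
65+: 318
Total dependency ratio = (2 673 + 318) / 5 794 × 100 = 2 991 / 5 794 × 100 = 51.6

Total dependency ratio: 51.6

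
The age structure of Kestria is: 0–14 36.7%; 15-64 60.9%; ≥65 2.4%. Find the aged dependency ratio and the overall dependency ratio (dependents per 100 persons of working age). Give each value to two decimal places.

Old-age dependency ratio: 3.94
Total dependency ratio: 64.20

Old-age dependency ratio = 2.4 / 60.9 × 100 = 3.94
Total dependency ratio = (36.7 + 2.4) / 60.9 × 100 = 39.1 / 60.9 × 100 = 64.20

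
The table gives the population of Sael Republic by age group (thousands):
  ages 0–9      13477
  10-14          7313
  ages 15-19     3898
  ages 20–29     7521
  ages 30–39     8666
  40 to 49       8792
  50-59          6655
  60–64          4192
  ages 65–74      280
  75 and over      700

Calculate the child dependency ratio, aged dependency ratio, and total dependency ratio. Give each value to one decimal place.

Youth dependency ratio: 52.3
Old-age dependency ratio: 2.5
Total dependency ratio: 54.8

0–14: 13477 + 7313 = 20790
15–64: 3898 + 7521 + 8666 + 8792 + 6655 + 4192 = 39724
65+: 280 + 700 = 980
Youth dependency ratio = 20790 / 39724 × 100 = 52.3
Old-age dependency ratio = 980 / 39724 × 100 = 2.5
Total dependency ratio = (20790 + 980) / 39724 × 100 = 21770 / 39724 × 100 = 54.8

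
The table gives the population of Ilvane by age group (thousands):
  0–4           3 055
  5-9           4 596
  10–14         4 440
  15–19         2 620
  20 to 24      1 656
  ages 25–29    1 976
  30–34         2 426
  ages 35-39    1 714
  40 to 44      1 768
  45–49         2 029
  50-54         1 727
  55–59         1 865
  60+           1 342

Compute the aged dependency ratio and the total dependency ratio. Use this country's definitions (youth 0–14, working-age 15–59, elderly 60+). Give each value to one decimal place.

Old-age dependency ratio: 7.5
Total dependency ratio: 75.5

0–14: 3 055 + 4 596 + 4 440 = 12 091
15–59: 2 620 + 1 656 + 1 976 + 2 426 + 1 714 + 1 768 + 2 029 + 1 727 + 1 865 = 17 781
60+: 1 342
Old-age dependency ratio = 1 342 / 17 781 × 100 = 7.5
Total dependency ratio = (12 091 + 1 342) / 17 781 × 100 = 13 433 / 17 781 × 100 = 75.5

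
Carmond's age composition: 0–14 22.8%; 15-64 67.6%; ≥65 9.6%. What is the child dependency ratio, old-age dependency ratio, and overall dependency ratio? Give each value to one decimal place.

Youth dependency ratio: 33.7
Old-age dependency ratio: 14.2
Total dependency ratio: 47.9

Youth dependency ratio = 22.8 / 67.6 × 100 = 33.7
Old-age dependency ratio = 9.6 / 67.6 × 100 = 14.2
Total dependency ratio = (22.8 + 9.6) / 67.6 × 100 = 32.4 / 67.6 × 100 = 47.9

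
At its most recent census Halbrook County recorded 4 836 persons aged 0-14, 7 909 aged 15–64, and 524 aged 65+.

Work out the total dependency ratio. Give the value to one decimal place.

Total dependency ratio: 67.8

Total dependency ratio = (4 836 + 524) / 7 909 × 100 = 5 360 / 7 909 × 100 = 67.8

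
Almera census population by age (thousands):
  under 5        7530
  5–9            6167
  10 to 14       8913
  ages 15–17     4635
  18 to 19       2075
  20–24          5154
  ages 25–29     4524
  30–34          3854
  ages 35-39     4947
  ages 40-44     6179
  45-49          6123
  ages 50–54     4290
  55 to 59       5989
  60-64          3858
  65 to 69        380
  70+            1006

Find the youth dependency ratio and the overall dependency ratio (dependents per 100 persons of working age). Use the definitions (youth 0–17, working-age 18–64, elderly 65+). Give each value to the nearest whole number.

Youth dependency ratio: 58
Total dependency ratio: 61

0–17: 7530 + 6167 + 8913 + 4635 = 27245
18–64: 2075 + 5154 + 4524 + 3854 + 4947 + 6179 + 6123 + 4290 + 5989 + 3858 = 46993
65+: 380 + 1006 = 1386
Youth dependency ratio = 27245 / 46993 × 100 = 58
Total dependency ratio = (27245 + 1386) / 46993 × 100 = 28631 / 46993 × 100 = 61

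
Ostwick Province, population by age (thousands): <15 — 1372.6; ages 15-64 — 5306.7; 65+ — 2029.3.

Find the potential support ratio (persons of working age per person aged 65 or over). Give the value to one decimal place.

Potential support ratio: 2.6

Potential support ratio = 5306.7 / 2029.3 = 2.6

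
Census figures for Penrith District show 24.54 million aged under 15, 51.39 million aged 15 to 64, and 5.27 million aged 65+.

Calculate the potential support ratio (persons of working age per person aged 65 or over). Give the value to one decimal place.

Potential support ratio: 9.8

Potential support ratio = 51.39 / 5.27 = 9.8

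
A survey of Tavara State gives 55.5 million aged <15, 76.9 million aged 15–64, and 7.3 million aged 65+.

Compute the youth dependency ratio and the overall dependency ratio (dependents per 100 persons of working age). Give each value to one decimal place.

Youth dependency ratio = 55.5 / 76.9 × 100 = 72.2
Total dependency ratio = (55.5 + 7.3) / 76.9 × 100 = 62.8 / 76.9 × 100 = 81.7

Youth dependency ratio: 72.2
Total dependency ratio: 81.7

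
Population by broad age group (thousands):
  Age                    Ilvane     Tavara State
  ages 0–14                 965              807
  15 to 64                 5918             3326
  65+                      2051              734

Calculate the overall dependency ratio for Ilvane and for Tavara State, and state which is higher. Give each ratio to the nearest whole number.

Ilvane: 51
Tavara State: 46
Higher: Ilvane

Ilvane: (965 + 2051) / 5918 × 100 = 3016 / 5918 × 100 = 51
Tavara State: (807 + 734) / 3326 × 100 = 1541 / 3326 × 100 = 46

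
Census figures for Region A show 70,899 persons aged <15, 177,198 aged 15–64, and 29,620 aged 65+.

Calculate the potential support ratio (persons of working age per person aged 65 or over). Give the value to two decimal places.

Potential support ratio: 5.98

Potential support ratio = 177,198 / 29,620 = 5.98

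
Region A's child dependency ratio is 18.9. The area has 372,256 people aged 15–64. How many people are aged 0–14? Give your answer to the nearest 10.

Aged 0–14: 70,360

Youth dependency ratio = youth / working-age × 100
18.9 = Y / 372,256 × 100
⇒ 70,360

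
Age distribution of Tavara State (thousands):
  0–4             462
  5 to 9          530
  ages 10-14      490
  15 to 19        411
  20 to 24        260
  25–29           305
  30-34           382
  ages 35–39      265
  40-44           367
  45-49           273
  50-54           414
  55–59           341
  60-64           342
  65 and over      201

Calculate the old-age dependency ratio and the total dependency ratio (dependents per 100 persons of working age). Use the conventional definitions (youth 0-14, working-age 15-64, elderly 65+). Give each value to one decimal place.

0–14: 462 + 530 + 490 = 1 482
15–64: 411 + 260 + 305 + 382 + 265 + 367 + 273 + 414 + 341 + 342 = 3 360
65+: 201
Old-age dependency ratio = 201 / 3 360 × 100 = 6.0
Total dependency ratio = (1 482 + 201) / 3 360 × 100 = 1 683 / 3 360 × 100 = 50.1

Old-age dependency ratio: 6.0
Total dependency ratio: 50.1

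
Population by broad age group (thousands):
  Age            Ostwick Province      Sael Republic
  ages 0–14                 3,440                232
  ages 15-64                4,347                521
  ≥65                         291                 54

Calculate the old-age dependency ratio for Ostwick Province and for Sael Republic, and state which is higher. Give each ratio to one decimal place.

Ostwick Province: 6.7
Sael Republic: 10.4
Higher: Sael Republic

Ostwick Province: 291 / 4,347 × 100 = 6.7
Sael Republic: 54 / 521 × 100 = 10.4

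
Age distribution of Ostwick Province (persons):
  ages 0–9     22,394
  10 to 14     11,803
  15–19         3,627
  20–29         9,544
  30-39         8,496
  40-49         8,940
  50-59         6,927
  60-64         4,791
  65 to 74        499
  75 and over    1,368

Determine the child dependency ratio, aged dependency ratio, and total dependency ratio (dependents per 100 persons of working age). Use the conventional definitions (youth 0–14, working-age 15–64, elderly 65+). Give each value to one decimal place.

Youth dependency ratio: 80.8
Old-age dependency ratio: 4.4
Total dependency ratio: 85.2

0–14: 22,394 + 11,803 = 34,197
15–64: 3,627 + 9,544 + 8,496 + 8,940 + 6,927 + 4,791 = 42,325
65+: 499 + 1,368 = 1,867
Youth dependency ratio = 34,197 / 42,325 × 100 = 80.8
Old-age dependency ratio = 1,867 / 42,325 × 100 = 4.4
Total dependency ratio = (34,197 + 1,867) / 42,325 × 100 = 36,064 / 42,325 × 100 = 85.2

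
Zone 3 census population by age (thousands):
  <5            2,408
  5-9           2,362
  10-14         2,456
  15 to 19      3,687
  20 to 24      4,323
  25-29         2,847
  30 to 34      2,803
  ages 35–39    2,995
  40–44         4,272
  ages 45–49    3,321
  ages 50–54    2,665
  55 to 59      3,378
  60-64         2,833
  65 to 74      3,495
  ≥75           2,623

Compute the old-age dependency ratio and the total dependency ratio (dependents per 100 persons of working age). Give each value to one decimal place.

0–14: 2,408 + 2,362 + 2,456 = 7,226
15–64: 3,687 + 4,323 + 2,847 + 2,803 + 2,995 + 4,272 + 3,321 + 2,665 + 3,378 + 2,833 = 33,124
65+: 3,495 + 2,623 = 6,118
Old-age dependency ratio = 6,118 / 33,124 × 100 = 18.5
Total dependency ratio = (7,226 + 6,118) / 33,124 × 100 = 13,344 / 33,124 × 100 = 40.3

Old-age dependency ratio: 18.5
Total dependency ratio: 40.3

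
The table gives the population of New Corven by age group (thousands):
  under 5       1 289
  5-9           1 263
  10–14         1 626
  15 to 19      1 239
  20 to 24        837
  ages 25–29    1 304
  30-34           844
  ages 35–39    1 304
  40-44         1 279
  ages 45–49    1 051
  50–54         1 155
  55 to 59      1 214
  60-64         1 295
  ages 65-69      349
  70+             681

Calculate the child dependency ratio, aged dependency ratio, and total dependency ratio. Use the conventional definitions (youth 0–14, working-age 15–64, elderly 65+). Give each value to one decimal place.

Youth dependency ratio: 36.3
Old-age dependency ratio: 8.9
Total dependency ratio: 45.2

0–14: 1 289 + 1 263 + 1 626 = 4 178
15–64: 1 239 + 837 + 1 304 + 844 + 1 304 + 1 279 + 1 051 + 1 155 + 1 214 + 1 295 = 11 522
65+: 349 + 681 = 1 030
Youth dependency ratio = 4 178 / 11 522 × 100 = 36.3
Old-age dependency ratio = 1 030 / 11 522 × 100 = 8.9
Total dependency ratio = (4 178 + 1 030) / 11 522 × 100 = 5 208 / 11 522 × 100 = 45.2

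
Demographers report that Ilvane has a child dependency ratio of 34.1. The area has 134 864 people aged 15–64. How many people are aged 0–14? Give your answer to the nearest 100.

Youth dependency ratio = youth / working-age × 100
34.1 = Y / 134 864 × 100
⇒ 46 000

Aged 0–14: 46 000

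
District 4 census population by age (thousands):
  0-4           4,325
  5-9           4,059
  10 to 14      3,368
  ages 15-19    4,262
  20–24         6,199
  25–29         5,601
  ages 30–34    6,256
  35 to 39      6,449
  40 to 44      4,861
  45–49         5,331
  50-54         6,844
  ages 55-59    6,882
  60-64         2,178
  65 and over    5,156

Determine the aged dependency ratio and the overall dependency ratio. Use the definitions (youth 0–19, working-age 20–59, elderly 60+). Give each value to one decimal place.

0–19: 4,325 + 4,059 + 3,368 + 4,262 = 16,014
20–59: 6,199 + 5,601 + 6,256 + 6,449 + 4,861 + 5,331 + 6,844 + 6,882 = 48,423
60+: 2,178 + 5,156 = 7,334
Old-age dependency ratio = 7,334 / 48,423 × 100 = 15.1
Total dependency ratio = (16,014 + 7,334) / 48,423 × 100 = 23,348 / 48,423 × 100 = 48.2

Old-age dependency ratio: 15.1
Total dependency ratio: 48.2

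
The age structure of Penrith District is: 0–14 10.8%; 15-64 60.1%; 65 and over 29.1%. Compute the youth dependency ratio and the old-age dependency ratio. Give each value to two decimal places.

Youth dependency ratio: 17.97
Old-age dependency ratio: 48.42

Youth dependency ratio = 10.8 / 60.1 × 100 = 17.97
Old-age dependency ratio = 29.1 / 60.1 × 100 = 48.42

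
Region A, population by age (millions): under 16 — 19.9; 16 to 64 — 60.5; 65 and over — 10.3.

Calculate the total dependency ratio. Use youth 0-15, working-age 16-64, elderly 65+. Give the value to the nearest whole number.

Total dependency ratio: 50

Total dependency ratio = (19.9 + 10.3) / 60.5 × 100 = 30.2 / 60.5 × 100 = 50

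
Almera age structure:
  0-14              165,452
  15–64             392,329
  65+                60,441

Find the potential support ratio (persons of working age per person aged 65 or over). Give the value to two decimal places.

Potential support ratio: 6.49

Potential support ratio = 392,329 / 60,441 = 6.49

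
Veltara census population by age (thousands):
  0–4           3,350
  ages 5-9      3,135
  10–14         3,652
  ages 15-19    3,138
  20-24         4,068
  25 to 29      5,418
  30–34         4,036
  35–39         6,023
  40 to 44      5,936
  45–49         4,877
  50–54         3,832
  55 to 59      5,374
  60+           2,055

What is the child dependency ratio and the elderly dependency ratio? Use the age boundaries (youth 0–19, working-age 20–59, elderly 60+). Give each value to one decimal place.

0–19: 3,350 + 3,135 + 3,652 + 3,138 = 13,275
20–59: 4,068 + 5,418 + 4,036 + 6,023 + 5,936 + 4,877 + 3,832 + 5,374 = 39,564
60+: 2,055
Youth dependency ratio = 13,275 / 39,564 × 100 = 33.6
Old-age dependency ratio = 2,055 / 39,564 × 100 = 5.2

Youth dependency ratio: 33.6
Old-age dependency ratio: 5.2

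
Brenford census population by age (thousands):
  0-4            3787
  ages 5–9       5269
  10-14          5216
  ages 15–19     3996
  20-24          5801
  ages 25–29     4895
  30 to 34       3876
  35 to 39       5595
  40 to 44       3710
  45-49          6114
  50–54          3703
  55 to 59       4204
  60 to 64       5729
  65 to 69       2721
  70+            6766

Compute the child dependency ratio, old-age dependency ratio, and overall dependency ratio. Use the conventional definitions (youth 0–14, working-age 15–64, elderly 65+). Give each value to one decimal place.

Youth dependency ratio: 30.0
Old-age dependency ratio: 19.9
Total dependency ratio: 49.9

0–14: 3787 + 5269 + 5216 = 14272
15–64: 3996 + 5801 + 4895 + 3876 + 5595 + 3710 + 6114 + 3703 + 4204 + 5729 = 47623
65+: 2721 + 6766 = 9487
Youth dependency ratio = 14272 / 47623 × 100 = 30.0
Old-age dependency ratio = 9487 / 47623 × 100 = 19.9
Total dependency ratio = (14272 + 9487) / 47623 × 100 = 23759 / 47623 × 100 = 49.9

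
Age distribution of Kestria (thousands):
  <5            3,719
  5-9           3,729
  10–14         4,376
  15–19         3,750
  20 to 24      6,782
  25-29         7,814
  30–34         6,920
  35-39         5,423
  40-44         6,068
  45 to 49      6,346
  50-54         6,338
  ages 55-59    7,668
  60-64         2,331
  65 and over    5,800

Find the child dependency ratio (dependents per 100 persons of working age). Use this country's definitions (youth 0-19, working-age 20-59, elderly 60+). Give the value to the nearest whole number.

0–19: 3,719 + 3,729 + 4,376 + 3,750 = 15,574
20–59: 6,782 + 7,814 + 6,920 + 5,423 + 6,068 + 6,346 + 6,338 + 7,668 = 53,359
60+: 2,331 + 5,800 = 8,131
Youth dependency ratio = 15,574 / 53,359 × 100 = 29

Youth dependency ratio: 29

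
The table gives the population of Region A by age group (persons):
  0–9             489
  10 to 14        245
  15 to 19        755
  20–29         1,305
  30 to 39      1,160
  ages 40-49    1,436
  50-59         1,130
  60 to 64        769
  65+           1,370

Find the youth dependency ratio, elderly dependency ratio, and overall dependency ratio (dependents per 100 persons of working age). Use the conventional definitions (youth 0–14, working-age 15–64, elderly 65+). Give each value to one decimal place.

Youth dependency ratio: 11.2
Old-age dependency ratio: 20.9
Total dependency ratio: 32.1

0–14: 489 + 245 = 734
15–64: 755 + 1,305 + 1,160 + 1,436 + 1,130 + 769 = 6,555
65+: 1,370
Youth dependency ratio = 734 / 6,555 × 100 = 11.2
Old-age dependency ratio = 1,370 / 6,555 × 100 = 20.9
Total dependency ratio = (734 + 1,370) / 6,555 × 100 = 2,104 / 6,555 × 100 = 32.1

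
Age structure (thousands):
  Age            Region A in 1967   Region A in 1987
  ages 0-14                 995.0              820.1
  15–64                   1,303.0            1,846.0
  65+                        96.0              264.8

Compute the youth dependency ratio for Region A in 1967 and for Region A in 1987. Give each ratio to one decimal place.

Region A in 1967: 76.4
Region A in 1987: 44.4

Region A in 1967: 995.0 / 1,303.0 × 100 = 76.4
Region A in 1987: 820.1 / 1,846.0 × 100 = 44.4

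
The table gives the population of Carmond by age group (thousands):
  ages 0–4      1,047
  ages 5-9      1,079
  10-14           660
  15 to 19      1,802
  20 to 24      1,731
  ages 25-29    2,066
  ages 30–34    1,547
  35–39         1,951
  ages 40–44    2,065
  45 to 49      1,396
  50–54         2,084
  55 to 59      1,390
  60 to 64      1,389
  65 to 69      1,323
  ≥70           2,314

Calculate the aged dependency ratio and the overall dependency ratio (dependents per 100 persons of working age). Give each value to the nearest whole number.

0–14: 1,047 + 1,079 + 660 = 2,786
15–64: 1,802 + 1,731 + 2,066 + 1,547 + 1,951 + 2,065 + 1,396 + 2,084 + 1,390 + 1,389 = 17,421
65+: 1,323 + 2,314 = 3,637
Old-age dependency ratio = 3,637 / 17,421 × 100 = 21
Total dependency ratio = (2,786 + 3,637) / 17,421 × 100 = 6,423 / 17,421 × 100 = 37

Old-age dependency ratio: 21
Total dependency ratio: 37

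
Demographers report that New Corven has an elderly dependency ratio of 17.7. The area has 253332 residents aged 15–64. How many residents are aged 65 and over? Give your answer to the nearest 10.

Aged 65 and over: 44840

Old-age dependency ratio = elderly / working-age × 100
17.7 = E / 253332 × 100
⇒ 44840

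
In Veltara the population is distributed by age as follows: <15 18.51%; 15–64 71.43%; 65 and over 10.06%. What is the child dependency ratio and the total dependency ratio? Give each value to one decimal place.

Youth dependency ratio = 18.51 / 71.43 × 100 = 25.9
Total dependency ratio = (18.51 + 10.06) / 71.43 × 100 = 28.57 / 71.43 × 100 = 40.0

Youth dependency ratio: 25.9
Total dependency ratio: 40.0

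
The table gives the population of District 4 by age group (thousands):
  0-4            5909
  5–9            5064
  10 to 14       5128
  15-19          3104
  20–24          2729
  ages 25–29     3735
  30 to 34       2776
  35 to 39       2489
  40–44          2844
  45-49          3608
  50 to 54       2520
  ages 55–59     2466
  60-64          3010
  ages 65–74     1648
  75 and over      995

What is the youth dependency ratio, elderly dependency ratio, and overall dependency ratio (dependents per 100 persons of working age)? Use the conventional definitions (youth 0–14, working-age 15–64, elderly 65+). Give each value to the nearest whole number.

0–14: 5909 + 5064 + 5128 = 16101
15–64: 3104 + 2729 + 3735 + 2776 + 2489 + 2844 + 3608 + 2520 + 2466 + 3010 = 29281
65+: 1648 + 995 = 2643
Youth dependency ratio = 16101 / 29281 × 100 = 55
Old-age dependency ratio = 2643 / 29281 × 100 = 9
Total dependency ratio = (16101 + 2643) / 29281 × 100 = 18744 / 29281 × 100 = 64

Youth dependency ratio: 55
Old-age dependency ratio: 9
Total dependency ratio: 64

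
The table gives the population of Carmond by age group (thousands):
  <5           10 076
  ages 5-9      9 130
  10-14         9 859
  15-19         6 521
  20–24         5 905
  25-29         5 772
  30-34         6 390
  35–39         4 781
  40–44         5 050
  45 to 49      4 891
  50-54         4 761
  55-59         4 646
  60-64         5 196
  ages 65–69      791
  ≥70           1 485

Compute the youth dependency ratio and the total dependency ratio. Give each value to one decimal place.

0–14: 10 076 + 9 130 + 9 859 = 29 065
15–64: 6 521 + 5 905 + 5 772 + 6 390 + 4 781 + 5 050 + 4 891 + 4 761 + 4 646 + 5 196 = 53 913
65+: 791 + 1 485 = 2 276
Youth dependency ratio = 29 065 / 53 913 × 100 = 53.9
Total dependency ratio = (29 065 + 2 276) / 53 913 × 100 = 31 341 / 53 913 × 100 = 58.1

Youth dependency ratio: 53.9
Total dependency ratio: 58.1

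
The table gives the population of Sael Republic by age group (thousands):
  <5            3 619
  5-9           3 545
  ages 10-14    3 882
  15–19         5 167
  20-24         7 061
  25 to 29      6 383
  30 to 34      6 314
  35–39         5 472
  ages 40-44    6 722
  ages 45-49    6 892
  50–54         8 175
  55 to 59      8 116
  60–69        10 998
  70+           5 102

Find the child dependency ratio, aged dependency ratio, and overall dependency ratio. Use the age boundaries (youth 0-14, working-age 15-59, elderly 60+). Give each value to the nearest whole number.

Youth dependency ratio: 18
Old-age dependency ratio: 27
Total dependency ratio: 45

0–14: 3 619 + 3 545 + 3 882 = 11 046
15–59: 5 167 + 7 061 + 6 383 + 6 314 + 5 472 + 6 722 + 6 892 + 8 175 + 8 116 = 60 302
60+: 10 998 + 5 102 = 16 100
Youth dependency ratio = 11 046 / 60 302 × 100 = 18
Old-age dependency ratio = 16 100 / 60 302 × 100 = 27
Total dependency ratio = (11 046 + 16 100) / 60 302 × 100 = 27 146 / 60 302 × 100 = 45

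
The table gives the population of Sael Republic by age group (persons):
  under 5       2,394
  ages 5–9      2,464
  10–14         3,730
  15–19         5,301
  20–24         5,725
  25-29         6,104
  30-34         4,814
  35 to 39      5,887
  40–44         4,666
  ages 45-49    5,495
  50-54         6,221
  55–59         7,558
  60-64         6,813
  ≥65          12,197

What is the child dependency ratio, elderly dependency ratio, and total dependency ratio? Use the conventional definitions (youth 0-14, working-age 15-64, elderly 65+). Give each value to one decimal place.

0–14: 2,394 + 2,464 + 3,730 = 8,588
15–64: 5,301 + 5,725 + 6,104 + 4,814 + 5,887 + 4,666 + 5,495 + 6,221 + 7,558 + 6,813 = 58,584
65+: 12,197
Youth dependency ratio = 8,588 / 58,584 × 100 = 14.7
Old-age dependency ratio = 12,197 / 58,584 × 100 = 20.8
Total dependency ratio = (8,588 + 12,197) / 58,584 × 100 = 20,785 / 58,584 × 100 = 35.5

Youth dependency ratio: 14.7
Old-age dependency ratio: 20.8
Total dependency ratio: 35.5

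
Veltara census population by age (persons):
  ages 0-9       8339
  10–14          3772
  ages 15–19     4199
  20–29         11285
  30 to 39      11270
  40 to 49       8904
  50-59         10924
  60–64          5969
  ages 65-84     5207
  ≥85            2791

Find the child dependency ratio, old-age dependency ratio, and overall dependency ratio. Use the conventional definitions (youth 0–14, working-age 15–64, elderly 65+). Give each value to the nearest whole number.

Youth dependency ratio: 23
Old-age dependency ratio: 15
Total dependency ratio: 38

0–14: 8339 + 3772 = 12111
15–64: 4199 + 11285 + 11270 + 8904 + 10924 + 5969 = 52551
65+: 5207 + 2791 = 7998
Youth dependency ratio = 12111 / 52551 × 100 = 23
Old-age dependency ratio = 7998 / 52551 × 100 = 15
Total dependency ratio = (12111 + 7998) / 52551 × 100 = 20109 / 52551 × 100 = 38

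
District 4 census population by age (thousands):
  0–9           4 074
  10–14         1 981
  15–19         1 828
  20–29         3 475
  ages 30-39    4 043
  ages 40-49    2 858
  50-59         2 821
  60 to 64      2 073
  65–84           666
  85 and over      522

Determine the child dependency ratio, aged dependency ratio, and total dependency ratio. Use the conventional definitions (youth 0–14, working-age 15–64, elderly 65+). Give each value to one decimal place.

Youth dependency ratio: 35.4
Old-age dependency ratio: 6.9
Total dependency ratio: 42.4

0–14: 4 074 + 1 981 = 6 055
15–64: 1 828 + 3 475 + 4 043 + 2 858 + 2 821 + 2 073 = 17 098
65+: 666 + 522 = 1 188
Youth dependency ratio = 6 055 / 17 098 × 100 = 35.4
Old-age dependency ratio = 1 188 / 17 098 × 100 = 6.9
Total dependency ratio = (6 055 + 1 188) / 17 098 × 100 = 7 243 / 17 098 × 100 = 42.4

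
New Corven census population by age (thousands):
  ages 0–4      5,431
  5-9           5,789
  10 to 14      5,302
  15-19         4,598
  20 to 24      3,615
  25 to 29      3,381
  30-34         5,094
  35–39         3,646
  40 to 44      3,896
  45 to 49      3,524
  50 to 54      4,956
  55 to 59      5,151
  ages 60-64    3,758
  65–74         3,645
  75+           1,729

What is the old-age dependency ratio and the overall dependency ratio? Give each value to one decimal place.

0–14: 5,431 + 5,789 + 5,302 = 16,522
15–64: 4,598 + 3,615 + 3,381 + 5,094 + 3,646 + 3,896 + 3,524 + 4,956 + 5,151 + 3,758 = 41,619
65+: 3,645 + 1,729 = 5,374
Old-age dependency ratio = 5,374 / 41,619 × 100 = 12.9
Total dependency ratio = (16,522 + 5,374) / 41,619 × 100 = 21,896 / 41,619 × 100 = 52.6

Old-age dependency ratio: 12.9
Total dependency ratio: 52.6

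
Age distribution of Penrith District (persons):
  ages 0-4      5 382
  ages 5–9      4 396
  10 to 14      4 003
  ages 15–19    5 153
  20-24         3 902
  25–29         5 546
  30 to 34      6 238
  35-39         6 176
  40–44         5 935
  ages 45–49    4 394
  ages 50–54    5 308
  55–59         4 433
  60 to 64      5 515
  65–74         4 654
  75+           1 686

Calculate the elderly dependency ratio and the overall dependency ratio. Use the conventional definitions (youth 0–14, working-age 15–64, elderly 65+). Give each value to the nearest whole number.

0–14: 5 382 + 4 396 + 4 003 = 13 781
15–64: 5 153 + 3 902 + 5 546 + 6 238 + 6 176 + 5 935 + 4 394 + 5 308 + 4 433 + 5 515 = 52 600
65+: 4 654 + 1 686 = 6 340
Old-age dependency ratio = 6 340 / 52 600 × 100 = 12
Total dependency ratio = (13 781 + 6 340) / 52 600 × 100 = 20 121 / 52 600 × 100 = 38

Old-age dependency ratio: 12
Total dependency ratio: 38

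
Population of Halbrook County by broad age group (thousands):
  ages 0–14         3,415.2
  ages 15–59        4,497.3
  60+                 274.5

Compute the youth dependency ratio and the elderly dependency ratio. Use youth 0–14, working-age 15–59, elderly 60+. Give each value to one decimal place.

Youth dependency ratio = 3,415.2 / 4,497.3 × 100 = 75.9
Old-age dependency ratio = 274.5 / 4,497.3 × 100 = 6.1

Youth dependency ratio: 75.9
Old-age dependency ratio: 6.1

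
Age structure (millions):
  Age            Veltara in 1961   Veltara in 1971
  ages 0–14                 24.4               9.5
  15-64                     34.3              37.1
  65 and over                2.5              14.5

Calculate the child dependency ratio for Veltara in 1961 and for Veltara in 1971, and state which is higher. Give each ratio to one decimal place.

Veltara in 1961: 24.4 / 34.3 × 100 = 71.1
Veltara in 1971: 9.5 / 37.1 × 100 = 25.6

Veltara in 1961: 71.1
Veltara in 1971: 25.6
Higher: Veltara in 1961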